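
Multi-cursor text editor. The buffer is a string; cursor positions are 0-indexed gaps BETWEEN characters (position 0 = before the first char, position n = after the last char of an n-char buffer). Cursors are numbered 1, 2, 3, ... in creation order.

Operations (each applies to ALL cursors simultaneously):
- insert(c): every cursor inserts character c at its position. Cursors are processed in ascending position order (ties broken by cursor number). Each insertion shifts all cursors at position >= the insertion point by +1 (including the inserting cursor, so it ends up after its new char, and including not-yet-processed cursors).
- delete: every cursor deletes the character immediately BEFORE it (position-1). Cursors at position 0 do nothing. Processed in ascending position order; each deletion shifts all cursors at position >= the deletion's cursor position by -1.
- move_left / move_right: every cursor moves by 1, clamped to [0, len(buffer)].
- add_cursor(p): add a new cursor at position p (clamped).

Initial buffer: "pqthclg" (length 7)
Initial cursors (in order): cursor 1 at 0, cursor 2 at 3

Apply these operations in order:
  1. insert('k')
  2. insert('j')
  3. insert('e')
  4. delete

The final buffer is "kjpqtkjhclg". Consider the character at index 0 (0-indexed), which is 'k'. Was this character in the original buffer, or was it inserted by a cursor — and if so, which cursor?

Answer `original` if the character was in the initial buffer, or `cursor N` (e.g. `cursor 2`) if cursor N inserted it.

Answer: cursor 1

Derivation:
After op 1 (insert('k')): buffer="kpqtkhclg" (len 9), cursors c1@1 c2@5, authorship 1...2....
After op 2 (insert('j')): buffer="kjpqtkjhclg" (len 11), cursors c1@2 c2@7, authorship 11...22....
After op 3 (insert('e')): buffer="kjepqtkjehclg" (len 13), cursors c1@3 c2@9, authorship 111...222....
After op 4 (delete): buffer="kjpqtkjhclg" (len 11), cursors c1@2 c2@7, authorship 11...22....
Authorship (.=original, N=cursor N): 1 1 . . . 2 2 . . . .
Index 0: author = 1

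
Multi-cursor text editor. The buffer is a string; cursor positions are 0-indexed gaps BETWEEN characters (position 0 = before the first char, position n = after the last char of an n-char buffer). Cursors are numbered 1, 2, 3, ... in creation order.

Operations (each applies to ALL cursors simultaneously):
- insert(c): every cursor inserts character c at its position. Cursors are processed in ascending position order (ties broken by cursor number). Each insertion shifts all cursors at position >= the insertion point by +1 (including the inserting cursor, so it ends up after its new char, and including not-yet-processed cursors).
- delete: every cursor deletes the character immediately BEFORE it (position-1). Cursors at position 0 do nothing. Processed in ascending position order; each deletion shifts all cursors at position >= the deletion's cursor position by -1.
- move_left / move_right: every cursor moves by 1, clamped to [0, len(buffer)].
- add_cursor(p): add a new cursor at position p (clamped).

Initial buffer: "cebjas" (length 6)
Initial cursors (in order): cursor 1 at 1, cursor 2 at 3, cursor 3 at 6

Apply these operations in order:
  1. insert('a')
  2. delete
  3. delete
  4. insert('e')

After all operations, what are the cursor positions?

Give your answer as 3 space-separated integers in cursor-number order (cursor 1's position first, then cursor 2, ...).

After op 1 (insert('a')): buffer="caebajasa" (len 9), cursors c1@2 c2@5 c3@9, authorship .1..2...3
After op 2 (delete): buffer="cebjas" (len 6), cursors c1@1 c2@3 c3@6, authorship ......
After op 3 (delete): buffer="eja" (len 3), cursors c1@0 c2@1 c3@3, authorship ...
After op 4 (insert('e')): buffer="eeejae" (len 6), cursors c1@1 c2@3 c3@6, authorship 1.2..3

Answer: 1 3 6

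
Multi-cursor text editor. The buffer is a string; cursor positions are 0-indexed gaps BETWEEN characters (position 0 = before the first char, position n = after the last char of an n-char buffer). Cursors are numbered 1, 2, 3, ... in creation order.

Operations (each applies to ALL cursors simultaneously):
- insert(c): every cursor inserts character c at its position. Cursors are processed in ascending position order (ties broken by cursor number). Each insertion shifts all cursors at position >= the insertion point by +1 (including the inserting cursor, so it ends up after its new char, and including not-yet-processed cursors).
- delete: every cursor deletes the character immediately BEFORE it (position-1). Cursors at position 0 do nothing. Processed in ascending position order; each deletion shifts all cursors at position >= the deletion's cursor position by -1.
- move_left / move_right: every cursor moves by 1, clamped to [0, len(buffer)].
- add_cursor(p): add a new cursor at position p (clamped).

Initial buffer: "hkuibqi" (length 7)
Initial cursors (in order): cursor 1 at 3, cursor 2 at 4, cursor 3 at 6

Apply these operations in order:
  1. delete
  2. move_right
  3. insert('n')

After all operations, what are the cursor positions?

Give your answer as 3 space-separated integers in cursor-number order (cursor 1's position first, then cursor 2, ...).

After op 1 (delete): buffer="hkbi" (len 4), cursors c1@2 c2@2 c3@3, authorship ....
After op 2 (move_right): buffer="hkbi" (len 4), cursors c1@3 c2@3 c3@4, authorship ....
After op 3 (insert('n')): buffer="hkbnnin" (len 7), cursors c1@5 c2@5 c3@7, authorship ...12.3

Answer: 5 5 7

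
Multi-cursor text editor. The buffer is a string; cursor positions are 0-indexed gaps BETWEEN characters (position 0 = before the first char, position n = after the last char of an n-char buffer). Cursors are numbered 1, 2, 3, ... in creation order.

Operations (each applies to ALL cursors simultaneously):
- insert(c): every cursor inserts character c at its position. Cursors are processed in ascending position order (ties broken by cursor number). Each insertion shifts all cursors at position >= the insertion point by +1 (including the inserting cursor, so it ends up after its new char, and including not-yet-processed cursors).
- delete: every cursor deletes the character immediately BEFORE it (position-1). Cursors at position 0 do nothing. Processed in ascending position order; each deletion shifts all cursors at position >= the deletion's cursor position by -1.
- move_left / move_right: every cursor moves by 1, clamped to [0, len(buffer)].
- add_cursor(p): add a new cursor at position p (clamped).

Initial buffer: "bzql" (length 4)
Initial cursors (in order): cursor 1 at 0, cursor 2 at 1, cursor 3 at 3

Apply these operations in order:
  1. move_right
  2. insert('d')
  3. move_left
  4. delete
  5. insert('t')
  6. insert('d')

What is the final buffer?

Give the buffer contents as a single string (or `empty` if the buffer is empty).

Answer: tddtddqtdd

Derivation:
After op 1 (move_right): buffer="bzql" (len 4), cursors c1@1 c2@2 c3@4, authorship ....
After op 2 (insert('d')): buffer="bdzdqld" (len 7), cursors c1@2 c2@4 c3@7, authorship .1.2..3
After op 3 (move_left): buffer="bdzdqld" (len 7), cursors c1@1 c2@3 c3@6, authorship .1.2..3
After op 4 (delete): buffer="ddqd" (len 4), cursors c1@0 c2@1 c3@3, authorship 12.3
After op 5 (insert('t')): buffer="tdtdqtd" (len 7), cursors c1@1 c2@3 c3@6, authorship 1122.33
After op 6 (insert('d')): buffer="tddtddqtdd" (len 10), cursors c1@2 c2@5 c3@9, authorship 111222.333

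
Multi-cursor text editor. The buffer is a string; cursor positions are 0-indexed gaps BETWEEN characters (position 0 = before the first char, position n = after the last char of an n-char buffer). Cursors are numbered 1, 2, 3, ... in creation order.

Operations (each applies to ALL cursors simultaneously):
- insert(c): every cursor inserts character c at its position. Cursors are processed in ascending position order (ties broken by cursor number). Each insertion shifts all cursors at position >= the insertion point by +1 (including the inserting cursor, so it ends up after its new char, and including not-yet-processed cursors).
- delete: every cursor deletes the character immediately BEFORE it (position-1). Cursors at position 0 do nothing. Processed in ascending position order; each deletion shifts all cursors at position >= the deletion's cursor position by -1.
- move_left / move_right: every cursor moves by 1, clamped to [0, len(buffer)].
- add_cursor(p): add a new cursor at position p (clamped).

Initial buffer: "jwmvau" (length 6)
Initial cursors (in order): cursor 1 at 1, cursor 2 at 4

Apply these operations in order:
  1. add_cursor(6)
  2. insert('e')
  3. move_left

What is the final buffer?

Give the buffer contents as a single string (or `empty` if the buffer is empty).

After op 1 (add_cursor(6)): buffer="jwmvau" (len 6), cursors c1@1 c2@4 c3@6, authorship ......
After op 2 (insert('e')): buffer="jewmveaue" (len 9), cursors c1@2 c2@6 c3@9, authorship .1...2..3
After op 3 (move_left): buffer="jewmveaue" (len 9), cursors c1@1 c2@5 c3@8, authorship .1...2..3

Answer: jewmveaue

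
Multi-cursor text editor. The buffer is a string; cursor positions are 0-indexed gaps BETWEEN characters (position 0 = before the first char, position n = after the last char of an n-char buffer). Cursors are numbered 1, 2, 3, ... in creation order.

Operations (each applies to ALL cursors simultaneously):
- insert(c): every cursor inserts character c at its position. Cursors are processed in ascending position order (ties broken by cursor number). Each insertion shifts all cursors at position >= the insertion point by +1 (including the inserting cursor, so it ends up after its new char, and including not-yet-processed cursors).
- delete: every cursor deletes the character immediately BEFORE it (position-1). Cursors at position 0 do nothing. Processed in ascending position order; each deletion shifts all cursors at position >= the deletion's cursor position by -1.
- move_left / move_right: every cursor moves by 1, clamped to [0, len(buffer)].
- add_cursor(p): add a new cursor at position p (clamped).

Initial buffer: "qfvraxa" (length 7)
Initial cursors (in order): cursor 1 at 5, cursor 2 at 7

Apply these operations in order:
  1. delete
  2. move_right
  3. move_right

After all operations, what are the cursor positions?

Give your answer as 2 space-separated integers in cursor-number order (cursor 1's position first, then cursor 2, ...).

Answer: 5 5

Derivation:
After op 1 (delete): buffer="qfvrx" (len 5), cursors c1@4 c2@5, authorship .....
After op 2 (move_right): buffer="qfvrx" (len 5), cursors c1@5 c2@5, authorship .....
After op 3 (move_right): buffer="qfvrx" (len 5), cursors c1@5 c2@5, authorship .....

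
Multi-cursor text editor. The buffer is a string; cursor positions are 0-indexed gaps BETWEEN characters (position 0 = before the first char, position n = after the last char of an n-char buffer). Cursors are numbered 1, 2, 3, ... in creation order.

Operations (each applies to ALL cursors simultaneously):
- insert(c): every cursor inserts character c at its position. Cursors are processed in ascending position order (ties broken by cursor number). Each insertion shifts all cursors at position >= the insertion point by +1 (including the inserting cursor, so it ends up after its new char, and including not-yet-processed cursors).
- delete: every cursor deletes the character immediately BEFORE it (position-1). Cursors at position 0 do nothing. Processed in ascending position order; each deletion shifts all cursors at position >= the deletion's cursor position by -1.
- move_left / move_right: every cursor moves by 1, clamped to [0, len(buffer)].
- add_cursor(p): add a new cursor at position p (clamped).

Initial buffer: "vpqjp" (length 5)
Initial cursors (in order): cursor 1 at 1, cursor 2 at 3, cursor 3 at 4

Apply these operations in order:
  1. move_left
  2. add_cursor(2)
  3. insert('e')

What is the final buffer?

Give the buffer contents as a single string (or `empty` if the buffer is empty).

After op 1 (move_left): buffer="vpqjp" (len 5), cursors c1@0 c2@2 c3@3, authorship .....
After op 2 (add_cursor(2)): buffer="vpqjp" (len 5), cursors c1@0 c2@2 c4@2 c3@3, authorship .....
After op 3 (insert('e')): buffer="evpeeqejp" (len 9), cursors c1@1 c2@5 c4@5 c3@7, authorship 1..24.3..

Answer: evpeeqejp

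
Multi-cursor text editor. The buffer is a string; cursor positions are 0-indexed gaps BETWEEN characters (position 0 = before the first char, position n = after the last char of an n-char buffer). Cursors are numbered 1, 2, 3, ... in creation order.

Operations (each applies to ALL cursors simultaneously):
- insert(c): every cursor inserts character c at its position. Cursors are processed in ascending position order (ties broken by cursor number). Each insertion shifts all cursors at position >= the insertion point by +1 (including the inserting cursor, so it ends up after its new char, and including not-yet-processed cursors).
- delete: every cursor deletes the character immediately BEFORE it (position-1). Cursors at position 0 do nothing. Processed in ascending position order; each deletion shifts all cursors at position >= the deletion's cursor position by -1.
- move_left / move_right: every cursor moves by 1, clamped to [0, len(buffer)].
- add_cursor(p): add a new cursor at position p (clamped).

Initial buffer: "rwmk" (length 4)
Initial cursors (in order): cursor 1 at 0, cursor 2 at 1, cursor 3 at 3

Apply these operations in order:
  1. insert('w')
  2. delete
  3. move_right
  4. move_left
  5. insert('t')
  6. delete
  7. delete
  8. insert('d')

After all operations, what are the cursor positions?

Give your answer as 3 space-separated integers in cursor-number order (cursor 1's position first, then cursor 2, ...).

After op 1 (insert('w')): buffer="wrwwmwk" (len 7), cursors c1@1 c2@3 c3@6, authorship 1.2..3.
After op 2 (delete): buffer="rwmk" (len 4), cursors c1@0 c2@1 c3@3, authorship ....
After op 3 (move_right): buffer="rwmk" (len 4), cursors c1@1 c2@2 c3@4, authorship ....
After op 4 (move_left): buffer="rwmk" (len 4), cursors c1@0 c2@1 c3@3, authorship ....
After op 5 (insert('t')): buffer="trtwmtk" (len 7), cursors c1@1 c2@3 c3@6, authorship 1.2..3.
After op 6 (delete): buffer="rwmk" (len 4), cursors c1@0 c2@1 c3@3, authorship ....
After op 7 (delete): buffer="wk" (len 2), cursors c1@0 c2@0 c3@1, authorship ..
After op 8 (insert('d')): buffer="ddwdk" (len 5), cursors c1@2 c2@2 c3@4, authorship 12.3.

Answer: 2 2 4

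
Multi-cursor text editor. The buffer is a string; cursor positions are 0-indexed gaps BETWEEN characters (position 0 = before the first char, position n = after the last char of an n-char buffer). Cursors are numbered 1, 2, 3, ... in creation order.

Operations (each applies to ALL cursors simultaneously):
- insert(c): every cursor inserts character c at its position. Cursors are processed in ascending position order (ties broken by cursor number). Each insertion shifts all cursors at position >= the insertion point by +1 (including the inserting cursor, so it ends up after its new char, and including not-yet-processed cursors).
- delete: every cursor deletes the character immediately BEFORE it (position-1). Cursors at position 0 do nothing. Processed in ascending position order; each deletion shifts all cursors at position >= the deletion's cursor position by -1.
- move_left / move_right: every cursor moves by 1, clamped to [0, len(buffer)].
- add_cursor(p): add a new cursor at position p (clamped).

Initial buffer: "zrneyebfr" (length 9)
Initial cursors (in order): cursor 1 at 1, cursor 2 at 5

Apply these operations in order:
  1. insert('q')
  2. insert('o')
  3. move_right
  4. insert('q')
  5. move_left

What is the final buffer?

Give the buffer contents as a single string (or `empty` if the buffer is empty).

After op 1 (insert('q')): buffer="zqrneyqebfr" (len 11), cursors c1@2 c2@7, authorship .1....2....
After op 2 (insert('o')): buffer="zqorneyqoebfr" (len 13), cursors c1@3 c2@9, authorship .11....22....
After op 3 (move_right): buffer="zqorneyqoebfr" (len 13), cursors c1@4 c2@10, authorship .11....22....
After op 4 (insert('q')): buffer="zqorqneyqoeqbfr" (len 15), cursors c1@5 c2@12, authorship .11.1...22.2...
After op 5 (move_left): buffer="zqorqneyqoeqbfr" (len 15), cursors c1@4 c2@11, authorship .11.1...22.2...

Answer: zqorqneyqoeqbfr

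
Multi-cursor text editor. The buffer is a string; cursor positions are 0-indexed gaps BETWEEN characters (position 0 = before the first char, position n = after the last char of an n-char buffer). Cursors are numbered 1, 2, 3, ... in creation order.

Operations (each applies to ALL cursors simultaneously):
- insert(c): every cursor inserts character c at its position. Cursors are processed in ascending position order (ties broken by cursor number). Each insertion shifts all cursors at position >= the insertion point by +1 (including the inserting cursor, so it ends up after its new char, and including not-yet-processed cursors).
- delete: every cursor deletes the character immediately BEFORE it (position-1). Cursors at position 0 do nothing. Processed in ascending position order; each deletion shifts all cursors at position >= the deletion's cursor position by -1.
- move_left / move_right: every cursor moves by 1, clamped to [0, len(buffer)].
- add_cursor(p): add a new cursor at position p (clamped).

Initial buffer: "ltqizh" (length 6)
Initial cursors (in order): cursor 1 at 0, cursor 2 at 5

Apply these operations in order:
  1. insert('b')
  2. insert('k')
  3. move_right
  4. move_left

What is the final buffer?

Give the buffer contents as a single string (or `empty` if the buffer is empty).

After op 1 (insert('b')): buffer="bltqizbh" (len 8), cursors c1@1 c2@7, authorship 1.....2.
After op 2 (insert('k')): buffer="bkltqizbkh" (len 10), cursors c1@2 c2@9, authorship 11.....22.
After op 3 (move_right): buffer="bkltqizbkh" (len 10), cursors c1@3 c2@10, authorship 11.....22.
After op 4 (move_left): buffer="bkltqizbkh" (len 10), cursors c1@2 c2@9, authorship 11.....22.

Answer: bkltqizbkh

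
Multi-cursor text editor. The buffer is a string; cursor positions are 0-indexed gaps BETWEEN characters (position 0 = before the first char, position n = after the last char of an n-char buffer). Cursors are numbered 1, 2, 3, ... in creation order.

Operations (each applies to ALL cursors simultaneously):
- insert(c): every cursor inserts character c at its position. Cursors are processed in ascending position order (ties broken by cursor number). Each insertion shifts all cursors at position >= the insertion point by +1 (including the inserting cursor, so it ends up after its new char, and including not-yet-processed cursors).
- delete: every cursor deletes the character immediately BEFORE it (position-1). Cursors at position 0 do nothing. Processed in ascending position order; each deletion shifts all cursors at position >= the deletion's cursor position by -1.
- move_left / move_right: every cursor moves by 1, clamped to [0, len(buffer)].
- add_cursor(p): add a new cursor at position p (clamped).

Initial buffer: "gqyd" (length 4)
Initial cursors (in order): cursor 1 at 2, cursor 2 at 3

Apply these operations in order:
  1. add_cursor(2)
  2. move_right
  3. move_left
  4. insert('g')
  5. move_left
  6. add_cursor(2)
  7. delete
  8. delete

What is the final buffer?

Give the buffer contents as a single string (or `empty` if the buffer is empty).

After op 1 (add_cursor(2)): buffer="gqyd" (len 4), cursors c1@2 c3@2 c2@3, authorship ....
After op 2 (move_right): buffer="gqyd" (len 4), cursors c1@3 c3@3 c2@4, authorship ....
After op 3 (move_left): buffer="gqyd" (len 4), cursors c1@2 c3@2 c2@3, authorship ....
After op 4 (insert('g')): buffer="gqggygd" (len 7), cursors c1@4 c3@4 c2@6, authorship ..13.2.
After op 5 (move_left): buffer="gqggygd" (len 7), cursors c1@3 c3@3 c2@5, authorship ..13.2.
After op 6 (add_cursor(2)): buffer="gqggygd" (len 7), cursors c4@2 c1@3 c3@3 c2@5, authorship ..13.2.
After op 7 (delete): buffer="ggd" (len 3), cursors c1@0 c3@0 c4@0 c2@1, authorship 32.
After op 8 (delete): buffer="gd" (len 2), cursors c1@0 c2@0 c3@0 c4@0, authorship 2.

Answer: gd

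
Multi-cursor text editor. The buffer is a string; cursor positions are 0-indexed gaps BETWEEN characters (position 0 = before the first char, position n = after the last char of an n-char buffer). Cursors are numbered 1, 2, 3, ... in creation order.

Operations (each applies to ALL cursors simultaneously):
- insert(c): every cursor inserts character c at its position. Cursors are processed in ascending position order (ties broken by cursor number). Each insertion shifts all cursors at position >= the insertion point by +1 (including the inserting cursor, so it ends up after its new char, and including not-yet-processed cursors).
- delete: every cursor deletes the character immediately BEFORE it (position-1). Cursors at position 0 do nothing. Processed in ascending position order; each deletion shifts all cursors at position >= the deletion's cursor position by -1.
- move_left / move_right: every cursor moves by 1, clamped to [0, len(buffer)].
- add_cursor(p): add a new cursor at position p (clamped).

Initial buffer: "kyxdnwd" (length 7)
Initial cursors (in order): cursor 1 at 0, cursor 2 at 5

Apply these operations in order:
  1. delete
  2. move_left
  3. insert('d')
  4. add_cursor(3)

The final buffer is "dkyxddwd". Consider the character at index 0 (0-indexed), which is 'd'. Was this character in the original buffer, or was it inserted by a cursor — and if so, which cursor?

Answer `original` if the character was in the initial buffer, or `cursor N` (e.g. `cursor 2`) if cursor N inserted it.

Answer: cursor 1

Derivation:
After op 1 (delete): buffer="kyxdwd" (len 6), cursors c1@0 c2@4, authorship ......
After op 2 (move_left): buffer="kyxdwd" (len 6), cursors c1@0 c2@3, authorship ......
After op 3 (insert('d')): buffer="dkyxddwd" (len 8), cursors c1@1 c2@5, authorship 1...2...
After op 4 (add_cursor(3)): buffer="dkyxddwd" (len 8), cursors c1@1 c3@3 c2@5, authorship 1...2...
Authorship (.=original, N=cursor N): 1 . . . 2 . . .
Index 0: author = 1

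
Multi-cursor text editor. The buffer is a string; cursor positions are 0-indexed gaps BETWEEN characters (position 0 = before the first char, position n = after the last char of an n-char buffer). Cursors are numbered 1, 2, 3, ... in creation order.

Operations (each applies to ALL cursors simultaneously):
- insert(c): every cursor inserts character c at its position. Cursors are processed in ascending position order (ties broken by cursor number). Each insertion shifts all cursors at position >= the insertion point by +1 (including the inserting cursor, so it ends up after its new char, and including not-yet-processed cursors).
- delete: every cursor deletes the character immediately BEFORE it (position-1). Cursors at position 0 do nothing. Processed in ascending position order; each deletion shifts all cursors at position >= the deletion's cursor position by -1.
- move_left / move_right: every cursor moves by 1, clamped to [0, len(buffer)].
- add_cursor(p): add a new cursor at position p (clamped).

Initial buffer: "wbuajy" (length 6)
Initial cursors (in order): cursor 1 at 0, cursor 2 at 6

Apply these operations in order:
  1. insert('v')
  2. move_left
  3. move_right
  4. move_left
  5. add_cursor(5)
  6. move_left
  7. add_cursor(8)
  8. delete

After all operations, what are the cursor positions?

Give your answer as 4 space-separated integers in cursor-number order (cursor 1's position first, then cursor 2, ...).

Answer: 0 4 3 5

Derivation:
After op 1 (insert('v')): buffer="vwbuajyv" (len 8), cursors c1@1 c2@8, authorship 1......2
After op 2 (move_left): buffer="vwbuajyv" (len 8), cursors c1@0 c2@7, authorship 1......2
After op 3 (move_right): buffer="vwbuajyv" (len 8), cursors c1@1 c2@8, authorship 1......2
After op 4 (move_left): buffer="vwbuajyv" (len 8), cursors c1@0 c2@7, authorship 1......2
After op 5 (add_cursor(5)): buffer="vwbuajyv" (len 8), cursors c1@0 c3@5 c2@7, authorship 1......2
After op 6 (move_left): buffer="vwbuajyv" (len 8), cursors c1@0 c3@4 c2@6, authorship 1......2
After op 7 (add_cursor(8)): buffer="vwbuajyv" (len 8), cursors c1@0 c3@4 c2@6 c4@8, authorship 1......2
After op 8 (delete): buffer="vwbay" (len 5), cursors c1@0 c3@3 c2@4 c4@5, authorship 1....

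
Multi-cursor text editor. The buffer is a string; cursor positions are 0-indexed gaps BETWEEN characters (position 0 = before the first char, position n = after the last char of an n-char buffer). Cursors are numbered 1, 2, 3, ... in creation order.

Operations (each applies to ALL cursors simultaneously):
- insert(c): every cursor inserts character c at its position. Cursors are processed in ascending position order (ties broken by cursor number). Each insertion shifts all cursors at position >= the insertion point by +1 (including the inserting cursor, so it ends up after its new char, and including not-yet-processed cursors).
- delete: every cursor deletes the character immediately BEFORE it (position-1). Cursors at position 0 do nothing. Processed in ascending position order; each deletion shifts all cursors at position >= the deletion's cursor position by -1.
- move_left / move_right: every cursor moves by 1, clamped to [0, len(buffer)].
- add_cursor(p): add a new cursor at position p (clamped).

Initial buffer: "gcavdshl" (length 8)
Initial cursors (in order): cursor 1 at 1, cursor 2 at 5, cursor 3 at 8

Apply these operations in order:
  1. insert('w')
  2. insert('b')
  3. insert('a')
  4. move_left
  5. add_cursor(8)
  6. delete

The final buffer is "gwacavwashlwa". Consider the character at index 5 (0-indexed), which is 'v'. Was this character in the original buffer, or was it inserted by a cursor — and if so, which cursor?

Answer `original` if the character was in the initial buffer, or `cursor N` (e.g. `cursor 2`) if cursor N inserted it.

Answer: original

Derivation:
After op 1 (insert('w')): buffer="gwcavdwshlw" (len 11), cursors c1@2 c2@7 c3@11, authorship .1....2...3
After op 2 (insert('b')): buffer="gwbcavdwbshlwb" (len 14), cursors c1@3 c2@9 c3@14, authorship .11....22...33
After op 3 (insert('a')): buffer="gwbacavdwbashlwba" (len 17), cursors c1@4 c2@11 c3@17, authorship .111....222...333
After op 4 (move_left): buffer="gwbacavdwbashlwba" (len 17), cursors c1@3 c2@10 c3@16, authorship .111....222...333
After op 5 (add_cursor(8)): buffer="gwbacavdwbashlwba" (len 17), cursors c1@3 c4@8 c2@10 c3@16, authorship .111....222...333
After op 6 (delete): buffer="gwacavwashlwa" (len 13), cursors c1@2 c4@6 c2@7 c3@12, authorship .11...22...33
Authorship (.=original, N=cursor N): . 1 1 . . . 2 2 . . . 3 3
Index 5: author = original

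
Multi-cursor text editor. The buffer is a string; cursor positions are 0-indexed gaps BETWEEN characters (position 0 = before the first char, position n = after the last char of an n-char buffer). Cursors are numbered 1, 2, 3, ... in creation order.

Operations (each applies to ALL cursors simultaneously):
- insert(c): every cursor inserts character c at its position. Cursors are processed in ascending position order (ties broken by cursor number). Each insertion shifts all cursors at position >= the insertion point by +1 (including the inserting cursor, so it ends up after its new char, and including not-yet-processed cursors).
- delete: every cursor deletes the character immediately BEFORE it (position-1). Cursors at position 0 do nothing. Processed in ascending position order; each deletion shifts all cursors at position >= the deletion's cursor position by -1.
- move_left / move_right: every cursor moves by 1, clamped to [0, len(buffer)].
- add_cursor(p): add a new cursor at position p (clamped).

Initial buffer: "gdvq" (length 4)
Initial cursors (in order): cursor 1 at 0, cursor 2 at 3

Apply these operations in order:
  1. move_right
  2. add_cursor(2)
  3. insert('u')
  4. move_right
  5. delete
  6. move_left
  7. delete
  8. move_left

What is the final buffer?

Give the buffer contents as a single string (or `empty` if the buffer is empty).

Answer: q

Derivation:
After op 1 (move_right): buffer="gdvq" (len 4), cursors c1@1 c2@4, authorship ....
After op 2 (add_cursor(2)): buffer="gdvq" (len 4), cursors c1@1 c3@2 c2@4, authorship ....
After op 3 (insert('u')): buffer="guduvqu" (len 7), cursors c1@2 c3@4 c2@7, authorship .1.3..2
After op 4 (move_right): buffer="guduvqu" (len 7), cursors c1@3 c3@5 c2@7, authorship .1.3..2
After op 5 (delete): buffer="guuq" (len 4), cursors c1@2 c3@3 c2@4, authorship .13.
After op 6 (move_left): buffer="guuq" (len 4), cursors c1@1 c3@2 c2@3, authorship .13.
After op 7 (delete): buffer="q" (len 1), cursors c1@0 c2@0 c3@0, authorship .
After op 8 (move_left): buffer="q" (len 1), cursors c1@0 c2@0 c3@0, authorship .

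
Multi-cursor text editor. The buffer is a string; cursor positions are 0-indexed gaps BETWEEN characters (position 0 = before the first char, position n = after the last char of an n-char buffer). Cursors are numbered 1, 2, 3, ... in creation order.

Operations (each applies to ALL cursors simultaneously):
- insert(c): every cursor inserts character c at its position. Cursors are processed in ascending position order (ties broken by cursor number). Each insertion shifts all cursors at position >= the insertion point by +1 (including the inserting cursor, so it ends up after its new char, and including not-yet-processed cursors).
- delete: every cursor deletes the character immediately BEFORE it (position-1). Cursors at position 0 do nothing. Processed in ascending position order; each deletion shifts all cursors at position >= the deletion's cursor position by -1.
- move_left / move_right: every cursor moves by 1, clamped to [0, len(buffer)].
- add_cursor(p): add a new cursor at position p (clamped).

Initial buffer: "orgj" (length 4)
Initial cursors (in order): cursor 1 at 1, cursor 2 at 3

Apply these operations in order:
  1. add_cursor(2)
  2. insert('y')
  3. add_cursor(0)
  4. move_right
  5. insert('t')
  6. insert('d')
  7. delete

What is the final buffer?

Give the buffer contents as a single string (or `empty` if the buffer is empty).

Answer: otyrtygtyjt

Derivation:
After op 1 (add_cursor(2)): buffer="orgj" (len 4), cursors c1@1 c3@2 c2@3, authorship ....
After op 2 (insert('y')): buffer="oyrygyj" (len 7), cursors c1@2 c3@4 c2@6, authorship .1.3.2.
After op 3 (add_cursor(0)): buffer="oyrygyj" (len 7), cursors c4@0 c1@2 c3@4 c2@6, authorship .1.3.2.
After op 4 (move_right): buffer="oyrygyj" (len 7), cursors c4@1 c1@3 c3@5 c2@7, authorship .1.3.2.
After op 5 (insert('t')): buffer="otyrtygtyjt" (len 11), cursors c4@2 c1@5 c3@8 c2@11, authorship .41.13.32.2
After op 6 (insert('d')): buffer="otdyrtdygtdyjtd" (len 15), cursors c4@3 c1@7 c3@11 c2@15, authorship .441.113.332.22
After op 7 (delete): buffer="otyrtygtyjt" (len 11), cursors c4@2 c1@5 c3@8 c2@11, authorship .41.13.32.2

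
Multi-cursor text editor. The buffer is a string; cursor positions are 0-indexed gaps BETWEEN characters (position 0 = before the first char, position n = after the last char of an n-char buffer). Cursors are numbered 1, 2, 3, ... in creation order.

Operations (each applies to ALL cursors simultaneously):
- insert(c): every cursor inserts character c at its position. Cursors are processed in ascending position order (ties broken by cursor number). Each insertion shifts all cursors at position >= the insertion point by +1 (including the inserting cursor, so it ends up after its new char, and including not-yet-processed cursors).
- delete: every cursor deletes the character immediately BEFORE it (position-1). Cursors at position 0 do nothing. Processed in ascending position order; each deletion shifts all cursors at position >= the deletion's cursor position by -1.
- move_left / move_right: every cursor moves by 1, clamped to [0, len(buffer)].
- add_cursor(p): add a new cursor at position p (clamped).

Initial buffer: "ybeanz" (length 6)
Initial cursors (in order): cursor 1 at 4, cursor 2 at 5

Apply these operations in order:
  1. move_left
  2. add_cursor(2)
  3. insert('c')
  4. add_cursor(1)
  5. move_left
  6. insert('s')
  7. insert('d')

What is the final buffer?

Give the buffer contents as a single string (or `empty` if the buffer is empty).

Answer: sdybsdcesdcasdcnz

Derivation:
After op 1 (move_left): buffer="ybeanz" (len 6), cursors c1@3 c2@4, authorship ......
After op 2 (add_cursor(2)): buffer="ybeanz" (len 6), cursors c3@2 c1@3 c2@4, authorship ......
After op 3 (insert('c')): buffer="ybcecacnz" (len 9), cursors c3@3 c1@5 c2@7, authorship ..3.1.2..
After op 4 (add_cursor(1)): buffer="ybcecacnz" (len 9), cursors c4@1 c3@3 c1@5 c2@7, authorship ..3.1.2..
After op 5 (move_left): buffer="ybcecacnz" (len 9), cursors c4@0 c3@2 c1@4 c2@6, authorship ..3.1.2..
After op 6 (insert('s')): buffer="sybscescascnz" (len 13), cursors c4@1 c3@4 c1@7 c2@10, authorship 4..33.11.22..
After op 7 (insert('d')): buffer="sdybsdcesdcasdcnz" (len 17), cursors c4@2 c3@6 c1@10 c2@14, authorship 44..333.111.222..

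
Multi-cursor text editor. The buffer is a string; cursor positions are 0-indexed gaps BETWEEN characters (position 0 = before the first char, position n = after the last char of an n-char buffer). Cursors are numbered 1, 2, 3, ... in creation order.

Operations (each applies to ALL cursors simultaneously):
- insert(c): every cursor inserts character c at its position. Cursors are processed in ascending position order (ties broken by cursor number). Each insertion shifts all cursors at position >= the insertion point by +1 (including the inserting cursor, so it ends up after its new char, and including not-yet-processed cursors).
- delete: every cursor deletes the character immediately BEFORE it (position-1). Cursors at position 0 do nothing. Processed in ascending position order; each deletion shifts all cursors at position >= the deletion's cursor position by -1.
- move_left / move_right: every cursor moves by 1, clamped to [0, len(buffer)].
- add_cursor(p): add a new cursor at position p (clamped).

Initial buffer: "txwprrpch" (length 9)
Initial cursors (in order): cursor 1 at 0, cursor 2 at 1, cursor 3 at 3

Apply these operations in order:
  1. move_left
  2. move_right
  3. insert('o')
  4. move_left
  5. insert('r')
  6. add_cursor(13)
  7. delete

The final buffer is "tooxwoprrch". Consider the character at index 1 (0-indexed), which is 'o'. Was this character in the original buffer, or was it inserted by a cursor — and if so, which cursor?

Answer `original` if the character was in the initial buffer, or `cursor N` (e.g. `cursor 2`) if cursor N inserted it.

Answer: cursor 1

Derivation:
After op 1 (move_left): buffer="txwprrpch" (len 9), cursors c1@0 c2@0 c3@2, authorship .........
After op 2 (move_right): buffer="txwprrpch" (len 9), cursors c1@1 c2@1 c3@3, authorship .........
After op 3 (insert('o')): buffer="tooxwoprrpch" (len 12), cursors c1@3 c2@3 c3@6, authorship .12..3......
After op 4 (move_left): buffer="tooxwoprrpch" (len 12), cursors c1@2 c2@2 c3@5, authorship .12..3......
After op 5 (insert('r')): buffer="torroxwroprrpch" (len 15), cursors c1@4 c2@4 c3@8, authorship .1122..33......
After op 6 (add_cursor(13)): buffer="torroxwroprrpch" (len 15), cursors c1@4 c2@4 c3@8 c4@13, authorship .1122..33......
After op 7 (delete): buffer="tooxwoprrch" (len 11), cursors c1@2 c2@2 c3@5 c4@9, authorship .12..3.....
Authorship (.=original, N=cursor N): . 1 2 . . 3 . . . . .
Index 1: author = 1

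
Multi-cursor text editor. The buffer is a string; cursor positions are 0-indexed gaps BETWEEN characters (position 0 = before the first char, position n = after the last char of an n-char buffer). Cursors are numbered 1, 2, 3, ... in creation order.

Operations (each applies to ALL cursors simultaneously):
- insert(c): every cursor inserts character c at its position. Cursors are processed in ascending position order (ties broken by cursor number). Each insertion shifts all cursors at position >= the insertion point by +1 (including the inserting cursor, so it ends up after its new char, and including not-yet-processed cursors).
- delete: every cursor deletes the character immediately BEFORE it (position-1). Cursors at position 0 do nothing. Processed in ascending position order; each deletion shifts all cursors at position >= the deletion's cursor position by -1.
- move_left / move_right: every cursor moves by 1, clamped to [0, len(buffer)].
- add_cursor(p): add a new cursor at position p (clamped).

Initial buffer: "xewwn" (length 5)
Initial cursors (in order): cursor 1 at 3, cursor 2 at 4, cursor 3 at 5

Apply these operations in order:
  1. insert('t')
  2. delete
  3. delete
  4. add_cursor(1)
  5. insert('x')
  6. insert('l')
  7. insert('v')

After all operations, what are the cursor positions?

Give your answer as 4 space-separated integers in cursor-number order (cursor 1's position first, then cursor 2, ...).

After op 1 (insert('t')): buffer="xewtwtnt" (len 8), cursors c1@4 c2@6 c3@8, authorship ...1.2.3
After op 2 (delete): buffer="xewwn" (len 5), cursors c1@3 c2@4 c3@5, authorship .....
After op 3 (delete): buffer="xe" (len 2), cursors c1@2 c2@2 c3@2, authorship ..
After op 4 (add_cursor(1)): buffer="xe" (len 2), cursors c4@1 c1@2 c2@2 c3@2, authorship ..
After op 5 (insert('x')): buffer="xxexxx" (len 6), cursors c4@2 c1@6 c2@6 c3@6, authorship .4.123
After op 6 (insert('l')): buffer="xxlexxxlll" (len 10), cursors c4@3 c1@10 c2@10 c3@10, authorship .44.123123
After op 7 (insert('v')): buffer="xxlvexxxlllvvv" (len 14), cursors c4@4 c1@14 c2@14 c3@14, authorship .444.123123123

Answer: 14 14 14 4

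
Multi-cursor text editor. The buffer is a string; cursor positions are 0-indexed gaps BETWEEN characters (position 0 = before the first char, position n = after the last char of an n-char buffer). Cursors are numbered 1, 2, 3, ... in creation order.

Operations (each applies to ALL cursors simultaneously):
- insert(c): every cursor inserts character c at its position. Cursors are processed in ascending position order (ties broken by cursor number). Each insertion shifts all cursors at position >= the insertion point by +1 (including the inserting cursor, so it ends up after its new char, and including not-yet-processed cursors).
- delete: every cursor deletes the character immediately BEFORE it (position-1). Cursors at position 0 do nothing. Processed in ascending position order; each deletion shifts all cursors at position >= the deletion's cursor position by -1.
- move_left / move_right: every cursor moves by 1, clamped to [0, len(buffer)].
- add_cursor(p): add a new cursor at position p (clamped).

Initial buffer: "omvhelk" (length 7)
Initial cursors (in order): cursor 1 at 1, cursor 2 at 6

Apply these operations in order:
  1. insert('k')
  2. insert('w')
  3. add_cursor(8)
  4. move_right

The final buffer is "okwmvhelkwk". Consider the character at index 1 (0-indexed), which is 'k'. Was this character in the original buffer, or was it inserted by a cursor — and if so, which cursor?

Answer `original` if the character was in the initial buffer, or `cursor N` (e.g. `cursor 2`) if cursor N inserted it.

Answer: cursor 1

Derivation:
After op 1 (insert('k')): buffer="okmvhelkk" (len 9), cursors c1@2 c2@8, authorship .1.....2.
After op 2 (insert('w')): buffer="okwmvhelkwk" (len 11), cursors c1@3 c2@10, authorship .11.....22.
After op 3 (add_cursor(8)): buffer="okwmvhelkwk" (len 11), cursors c1@3 c3@8 c2@10, authorship .11.....22.
After op 4 (move_right): buffer="okwmvhelkwk" (len 11), cursors c1@4 c3@9 c2@11, authorship .11.....22.
Authorship (.=original, N=cursor N): . 1 1 . . . . . 2 2 .
Index 1: author = 1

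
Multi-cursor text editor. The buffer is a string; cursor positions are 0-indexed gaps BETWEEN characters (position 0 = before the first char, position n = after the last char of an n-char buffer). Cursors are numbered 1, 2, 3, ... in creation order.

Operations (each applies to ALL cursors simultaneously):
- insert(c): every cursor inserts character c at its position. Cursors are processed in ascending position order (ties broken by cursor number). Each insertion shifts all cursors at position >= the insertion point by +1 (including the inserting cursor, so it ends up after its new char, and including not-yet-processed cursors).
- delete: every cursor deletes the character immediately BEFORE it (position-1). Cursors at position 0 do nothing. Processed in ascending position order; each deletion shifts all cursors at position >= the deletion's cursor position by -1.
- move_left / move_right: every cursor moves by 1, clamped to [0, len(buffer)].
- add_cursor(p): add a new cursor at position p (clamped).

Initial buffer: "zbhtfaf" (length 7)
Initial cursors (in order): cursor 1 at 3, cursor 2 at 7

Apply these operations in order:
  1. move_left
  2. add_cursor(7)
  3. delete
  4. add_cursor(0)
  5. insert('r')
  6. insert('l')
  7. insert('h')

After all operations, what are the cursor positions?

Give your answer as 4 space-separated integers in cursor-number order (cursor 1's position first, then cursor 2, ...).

Answer: 7 16 16 3

Derivation:
After op 1 (move_left): buffer="zbhtfaf" (len 7), cursors c1@2 c2@6, authorship .......
After op 2 (add_cursor(7)): buffer="zbhtfaf" (len 7), cursors c1@2 c2@6 c3@7, authorship .......
After op 3 (delete): buffer="zhtf" (len 4), cursors c1@1 c2@4 c3@4, authorship ....
After op 4 (add_cursor(0)): buffer="zhtf" (len 4), cursors c4@0 c1@1 c2@4 c3@4, authorship ....
After op 5 (insert('r')): buffer="rzrhtfrr" (len 8), cursors c4@1 c1@3 c2@8 c3@8, authorship 4.1...23
After op 6 (insert('l')): buffer="rlzrlhtfrrll" (len 12), cursors c4@2 c1@5 c2@12 c3@12, authorship 44.11...2323
After op 7 (insert('h')): buffer="rlhzrlhhtfrrllhh" (len 16), cursors c4@3 c1@7 c2@16 c3@16, authorship 444.111...232323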